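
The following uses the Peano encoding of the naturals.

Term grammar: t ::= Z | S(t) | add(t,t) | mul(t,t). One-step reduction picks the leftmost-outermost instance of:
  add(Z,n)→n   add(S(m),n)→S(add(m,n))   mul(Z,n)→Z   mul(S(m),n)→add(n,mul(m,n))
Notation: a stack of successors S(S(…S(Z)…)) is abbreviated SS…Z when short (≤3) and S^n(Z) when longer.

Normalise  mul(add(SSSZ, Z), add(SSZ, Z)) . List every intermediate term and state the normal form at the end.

Answer: normal form = S^6(Z)  (in 26 steps)

Derivation:
  start: mul(add(SSSZ, Z), add(SSZ, Z))
  step 1: mul(S(add(SSZ, Z)), add(SSZ, Z))
  step 2: add(add(SSZ, Z), mul(add(SSZ, Z), add(SSZ, Z)))
  step 3: add(S(add(SZ, Z)), mul(add(SSZ, Z), add(SSZ, Z)))
  step 4: S(add(add(SZ, Z), mul(add(SSZ, Z), add(SSZ, Z))))
  step 5: S(add(S(add(Z, Z)), mul(add(SSZ, Z), add(SSZ, Z))))
  step 6: S(S(add(add(Z, Z), mul(add(SSZ, Z), add(SSZ, Z)))))
  step 7: S(S(add(Z, mul(add(SSZ, Z), add(SSZ, Z)))))
  step 8: S(S(mul(add(SSZ, Z), add(SSZ, Z))))
  step 9: S(S(mul(S(add(SZ, Z)), add(SSZ, Z))))
  step 10: S(S(add(add(SSZ, Z), mul(add(SZ, Z), add(SSZ, Z)))))
  step 11: S(S(add(S(add(SZ, Z)), mul(add(SZ, Z), add(SSZ, Z)))))
  step 12: S(S(S(add(add(SZ, Z), mul(add(SZ, Z), add(SSZ, Z))))))
  step 13: S(S(S(add(S(add(Z, Z)), mul(add(SZ, Z), add(SSZ, Z))))))
  step 14: S(S(S(S(add(add(Z, Z), mul(add(SZ, Z), add(SSZ, Z)))))))
  step 15: S(S(S(S(add(Z, mul(add(SZ, Z), add(SSZ, Z)))))))
  step 16: S(S(S(S(mul(add(SZ, Z), add(SSZ, Z))))))
  step 17: S(S(S(S(mul(S(add(Z, Z)), add(SSZ, Z))))))
  step 18: S(S(S(S(add(add(SSZ, Z), mul(add(Z, Z), add(SSZ, Z)))))))
  step 19: S(S(S(S(add(S(add(SZ, Z)), mul(add(Z, Z), add(SSZ, Z)))))))
  step 20: S(S(S(S(S(add(add(SZ, Z), mul(add(Z, Z), add(SSZ, Z))))))))
  step 21: S(S(S(S(S(add(S(add(Z, Z)), mul(add(Z, Z), add(SSZ, Z))))))))
  step 22: S(S(S(S(S(S(add(add(Z, Z), mul(add(Z, Z), add(SSZ, Z)))))))))
  step 23: S(S(S(S(S(S(add(Z, mul(add(Z, Z), add(SSZ, Z)))))))))
  step 24: S(S(S(S(S(S(mul(add(Z, Z), add(SSZ, Z))))))))
  step 25: S(S(S(S(S(S(mul(Z, add(SSZ, Z))))))))
  step 26: S^6(Z)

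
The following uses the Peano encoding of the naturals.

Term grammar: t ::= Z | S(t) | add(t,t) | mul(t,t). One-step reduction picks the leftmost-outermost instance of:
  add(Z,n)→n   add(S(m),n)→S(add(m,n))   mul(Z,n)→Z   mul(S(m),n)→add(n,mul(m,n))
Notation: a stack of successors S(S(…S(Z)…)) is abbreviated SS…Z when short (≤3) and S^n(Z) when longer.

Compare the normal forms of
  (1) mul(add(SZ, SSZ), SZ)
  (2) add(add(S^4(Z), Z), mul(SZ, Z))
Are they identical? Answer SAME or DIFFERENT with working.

Term A:
  start: mul(add(SZ, SSZ), SZ)
  →1  mul(S(add(Z, SSZ)), SZ)
  →2  add(SZ, mul(add(Z, SSZ), SZ))
  →3  S(add(Z, mul(add(Z, SSZ), SZ)))
  →4  S(mul(add(Z, SSZ), SZ))
  →5  S(mul(SSZ, SZ))
  →6  S(add(SZ, mul(SZ, SZ)))
  →7  S(S(add(Z, mul(SZ, SZ))))
  →8  S(S(mul(SZ, SZ)))
  →9  S(S(add(SZ, mul(Z, SZ))))
  →10  S(S(S(add(Z, mul(Z, SZ)))))
  →11  S(S(S(mul(Z, SZ))))
  →12  SSSZ

Term B:
  start: add(add(S^4(Z), Z), mul(SZ, Z))
  →1  add(S(add(SSSZ, Z)), mul(SZ, Z))
  →2  S(add(add(SSSZ, Z), mul(SZ, Z)))
  →3  S(add(S(add(SSZ, Z)), mul(SZ, Z)))
  →4  S(S(add(add(SSZ, Z), mul(SZ, Z))))
  →5  S(S(add(S(add(SZ, Z)), mul(SZ, Z))))
  →6  S(S(S(add(add(SZ, Z), mul(SZ, Z)))))
  →7  S(S(S(add(S(add(Z, Z)), mul(SZ, Z)))))
  →8  S(S(S(S(add(add(Z, Z), mul(SZ, Z))))))
  →9  S(S(S(S(add(Z, mul(SZ, Z))))))
  →10  S(S(S(S(mul(SZ, Z)))))
  →11  S(S(S(S(add(Z, mul(Z, Z))))))
  →12  S(S(S(S(mul(Z, Z)))))
  →13  S^4(Z)

Answer: DIFFERENT — A ⇓ SSSZ, B ⇓ S^4(Z)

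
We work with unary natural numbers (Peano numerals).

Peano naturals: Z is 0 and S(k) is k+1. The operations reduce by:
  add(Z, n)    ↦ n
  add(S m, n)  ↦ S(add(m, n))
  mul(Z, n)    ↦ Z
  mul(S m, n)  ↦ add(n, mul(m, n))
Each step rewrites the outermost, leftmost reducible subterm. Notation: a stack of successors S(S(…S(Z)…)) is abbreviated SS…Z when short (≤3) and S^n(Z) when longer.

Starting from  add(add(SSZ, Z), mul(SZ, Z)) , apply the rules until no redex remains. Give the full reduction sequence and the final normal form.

  start: add(add(SSZ, Z), mul(SZ, Z))
  step 1: add(S(add(SZ, Z)), mul(SZ, Z))
  step 2: S(add(add(SZ, Z), mul(SZ, Z)))
  step 3: S(add(S(add(Z, Z)), mul(SZ, Z)))
  step 4: S(S(add(add(Z, Z), mul(SZ, Z))))
  step 5: S(S(add(Z, mul(SZ, Z))))
  step 6: S(S(mul(SZ, Z)))
  step 7: S(S(add(Z, mul(Z, Z))))
  step 8: S(S(mul(Z, Z)))
  step 9: SSZ

Answer: normal form = SSZ  (in 9 steps)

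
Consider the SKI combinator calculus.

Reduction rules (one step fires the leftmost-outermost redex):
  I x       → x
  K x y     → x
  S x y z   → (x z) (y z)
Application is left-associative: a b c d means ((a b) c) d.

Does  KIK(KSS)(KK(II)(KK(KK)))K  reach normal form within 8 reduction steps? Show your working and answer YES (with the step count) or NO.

Answer: YES — reaches normal form S(KK)K in 5 ≤ 8 steps

Working:
  start: KIK(KSS)(KK(II)(KK(KK)))K
  →1  I(KSS)(KK(II)(KK(KK)))K
  →2  KSS(KK(II)(KK(KK)))K
  →3  S(KK(II)(KK(KK)))K
  →4  S(K(KK(KK)))K
  →5  S(KK)K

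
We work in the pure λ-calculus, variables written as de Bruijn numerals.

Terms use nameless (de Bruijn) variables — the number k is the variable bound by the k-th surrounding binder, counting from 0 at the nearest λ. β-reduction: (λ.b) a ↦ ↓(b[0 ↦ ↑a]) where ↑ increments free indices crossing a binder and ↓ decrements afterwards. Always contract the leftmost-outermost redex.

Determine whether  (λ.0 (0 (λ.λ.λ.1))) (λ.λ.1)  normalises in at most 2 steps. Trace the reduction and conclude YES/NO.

Answer: NO — after 2 steps the term is λ.(λ.λ.1) (λ.λ.λ.1), not yet normal

Derivation:
  start: (λ.0 (0 (λ.λ.λ.1))) (λ.λ.1)
  step 1: (λ.λ.1) ((λ.λ.1) (λ.λ.λ.1))
  step 2: λ.(λ.λ.1) (λ.λ.λ.1)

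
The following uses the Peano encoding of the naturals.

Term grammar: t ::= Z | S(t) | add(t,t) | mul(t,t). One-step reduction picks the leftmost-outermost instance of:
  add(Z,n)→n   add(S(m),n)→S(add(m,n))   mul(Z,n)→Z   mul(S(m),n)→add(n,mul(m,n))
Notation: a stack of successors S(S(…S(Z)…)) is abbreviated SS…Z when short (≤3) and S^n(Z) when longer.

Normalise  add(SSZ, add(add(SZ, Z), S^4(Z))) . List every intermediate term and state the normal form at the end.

  start: add(SSZ, add(add(SZ, Z), S^4(Z)))
  step 1: S(add(SZ, add(add(SZ, Z), S^4(Z))))
  step 2: S(S(add(Z, add(add(SZ, Z), S^4(Z)))))
  step 3: S(S(add(add(SZ, Z), S^4(Z))))
  step 4: S(S(add(S(add(Z, Z)), S^4(Z))))
  step 5: S(S(S(add(add(Z, Z), S^4(Z)))))
  step 6: S(S(S(add(Z, S^4(Z)))))
  step 7: S^7(Z)

Answer: normal form = S^7(Z)  (in 7 steps)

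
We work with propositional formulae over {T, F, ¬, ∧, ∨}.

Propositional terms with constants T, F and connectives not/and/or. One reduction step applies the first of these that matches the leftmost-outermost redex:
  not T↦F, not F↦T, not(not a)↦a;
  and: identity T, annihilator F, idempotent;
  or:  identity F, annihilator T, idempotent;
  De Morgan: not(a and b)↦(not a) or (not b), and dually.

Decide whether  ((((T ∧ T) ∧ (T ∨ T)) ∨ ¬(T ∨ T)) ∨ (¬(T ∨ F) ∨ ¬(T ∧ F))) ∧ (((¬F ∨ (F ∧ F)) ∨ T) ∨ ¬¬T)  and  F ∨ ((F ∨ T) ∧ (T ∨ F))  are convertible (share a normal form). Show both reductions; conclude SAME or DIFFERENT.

Answer: SAME — A ⇓ T, B ⇓ T

Derivation:
Term A:
  start: ((((T ∧ T) ∧ (T ∨ T)) ∨ ¬(T ∨ T)) ∨ (¬(T ∨ F) ∨ ¬(T ∧ F))) ∧ (((¬F ∨ (F ∧ F)) ∨ T) ∨ ¬¬T)
  step 1: (((T ∧ (T ∨ T)) ∨ ¬(T ∨ T)) ∨ (¬(T ∨ F) ∨ ¬(T ∧ F))) ∧ (((¬F ∨ (F ∧ F)) ∨ T) ∨ ¬¬T)
  step 2: (((T ∨ T) ∨ ¬(T ∨ T)) ∨ (¬(T ∨ F) ∨ ¬(T ∧ F))) ∧ (((¬F ∨ (F ∧ F)) ∨ T) ∨ ¬¬T)
  step 3: ((T ∨ ¬(T ∨ T)) ∨ (¬(T ∨ F) ∨ ¬(T ∧ F))) ∧ (((¬F ∨ (F ∧ F)) ∨ T) ∨ ¬¬T)
  step 4: (T ∨ (¬(T ∨ F) ∨ ¬(T ∧ F))) ∧ (((¬F ∨ (F ∧ F)) ∨ T) ∨ ¬¬T)
  step 5: T ∧ (((¬F ∨ (F ∧ F)) ∨ T) ∨ ¬¬T)
  step 6: ((¬F ∨ (F ∧ F)) ∨ T) ∨ ¬¬T
  step 7: T ∨ ¬¬T
  step 8: T

Term B:
  start: F ∨ ((F ∨ T) ∧ (T ∨ F))
  step 1: (F ∨ T) ∧ (T ∨ F)
  step 2: T ∧ (T ∨ F)
  step 3: T ∨ F
  step 4: T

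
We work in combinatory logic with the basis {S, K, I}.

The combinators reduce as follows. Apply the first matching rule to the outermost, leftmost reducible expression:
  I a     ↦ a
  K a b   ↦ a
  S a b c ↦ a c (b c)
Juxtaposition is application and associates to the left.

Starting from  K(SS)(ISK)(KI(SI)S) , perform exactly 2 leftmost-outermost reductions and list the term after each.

  start: K(SS)(ISK)(KI(SI)S)
  step 1: SS(KI(SI)S)
  step 2: SS(IS)

Answer: after 2 steps: SS(IS)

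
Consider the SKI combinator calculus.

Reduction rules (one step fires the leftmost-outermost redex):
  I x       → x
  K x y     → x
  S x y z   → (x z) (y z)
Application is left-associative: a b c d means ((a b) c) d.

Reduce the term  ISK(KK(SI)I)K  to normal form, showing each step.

  start: ISK(KK(SI)I)K
  →1  SK(KK(SI)I)K
  →2  KK(KK(SI)IK)
  →3  K

Answer: normal form = K  (in 3 steps)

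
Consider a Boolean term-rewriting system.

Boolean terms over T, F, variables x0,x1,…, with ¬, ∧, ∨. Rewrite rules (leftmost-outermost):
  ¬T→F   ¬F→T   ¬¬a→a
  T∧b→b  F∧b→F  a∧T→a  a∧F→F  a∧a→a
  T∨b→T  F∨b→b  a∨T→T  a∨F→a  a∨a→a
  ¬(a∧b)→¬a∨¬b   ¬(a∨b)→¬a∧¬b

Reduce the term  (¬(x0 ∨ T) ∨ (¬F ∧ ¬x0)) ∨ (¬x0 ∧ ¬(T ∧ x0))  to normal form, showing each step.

  start: (¬(x0 ∨ T) ∨ (¬F ∧ ¬x0)) ∨ (¬x0 ∧ ¬(T ∧ x0))
  →1  ((¬x0 ∧ ¬T) ∨ (¬F ∧ ¬x0)) ∨ (¬x0 ∧ ¬(T ∧ x0))
  →2  ((¬x0 ∧ F) ∨ (¬F ∧ ¬x0)) ∨ (¬x0 ∧ ¬(T ∧ x0))
  →3  (F ∨ (¬F ∧ ¬x0)) ∨ (¬x0 ∧ ¬(T ∧ x0))
  →4  (¬F ∧ ¬x0) ∨ (¬x0 ∧ ¬(T ∧ x0))
  →5  (T ∧ ¬x0) ∨ (¬x0 ∧ ¬(T ∧ x0))
  →6  ¬x0 ∨ (¬x0 ∧ ¬(T ∧ x0))
  →7  ¬x0 ∨ (¬x0 ∧ (¬T ∨ ¬x0))
  →8  ¬x0 ∨ (¬x0 ∧ (F ∨ ¬x0))
  →9  ¬x0 ∨ (¬x0 ∧ ¬x0)
  →10  ¬x0 ∨ ¬x0
  →11  ¬x0

Answer: normal form = ¬x0  (in 11 steps)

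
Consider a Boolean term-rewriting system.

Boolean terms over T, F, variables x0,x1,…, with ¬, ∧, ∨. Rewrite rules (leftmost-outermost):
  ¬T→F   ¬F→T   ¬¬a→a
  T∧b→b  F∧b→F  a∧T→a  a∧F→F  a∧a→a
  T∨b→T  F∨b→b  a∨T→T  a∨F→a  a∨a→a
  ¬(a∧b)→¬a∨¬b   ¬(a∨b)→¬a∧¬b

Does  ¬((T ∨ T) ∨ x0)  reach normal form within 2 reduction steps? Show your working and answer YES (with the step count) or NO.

  start: ¬((T ∨ T) ∨ x0)
  step 1: ¬(T ∨ T) ∧ ¬x0
  step 2: (¬T ∧ ¬T) ∧ ¬x0

Answer: NO — after 2 steps the term is (¬T ∧ ¬T) ∧ ¬x0, not yet normal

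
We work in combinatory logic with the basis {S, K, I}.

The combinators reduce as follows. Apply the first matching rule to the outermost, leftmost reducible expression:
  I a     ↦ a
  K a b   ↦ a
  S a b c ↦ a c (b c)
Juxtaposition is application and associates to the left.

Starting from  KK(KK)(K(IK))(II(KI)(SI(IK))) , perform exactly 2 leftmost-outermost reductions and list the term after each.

  start: KK(KK)(K(IK))(II(KI)(SI(IK)))
  step 1: K(K(IK))(II(KI)(SI(IK)))
  step 2: K(IK)

Answer: after 2 steps: K(IK)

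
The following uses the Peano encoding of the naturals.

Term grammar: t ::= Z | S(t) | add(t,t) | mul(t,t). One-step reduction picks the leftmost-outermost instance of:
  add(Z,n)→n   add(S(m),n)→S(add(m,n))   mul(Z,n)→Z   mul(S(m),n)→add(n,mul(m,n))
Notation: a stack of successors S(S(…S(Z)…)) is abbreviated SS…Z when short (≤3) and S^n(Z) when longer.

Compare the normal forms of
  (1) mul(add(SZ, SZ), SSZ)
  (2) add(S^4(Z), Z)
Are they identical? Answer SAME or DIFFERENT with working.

Term A:
  start: mul(add(SZ, SZ), SSZ)
  →1  mul(S(add(Z, SZ)), SSZ)
  →2  add(SSZ, mul(add(Z, SZ), SSZ))
  →3  S(add(SZ, mul(add(Z, SZ), SSZ)))
  →4  S(S(add(Z, mul(add(Z, SZ), SSZ))))
  →5  S(S(mul(add(Z, SZ), SSZ)))
  →6  S(S(mul(SZ, SSZ)))
  →7  S(S(add(SSZ, mul(Z, SSZ))))
  →8  S(S(S(add(SZ, mul(Z, SSZ)))))
  →9  S(S(S(S(add(Z, mul(Z, SSZ))))))
  →10  S(S(S(S(mul(Z, SSZ)))))
  →11  S^4(Z)

Term B:
  start: add(S^4(Z), Z)
  →1  S(add(SSSZ, Z))
  →2  S(S(add(SSZ, Z)))
  →3  S(S(S(add(SZ, Z))))
  →4  S(S(S(S(add(Z, Z)))))
  →5  S^4(Z)

Answer: SAME — A ⇓ S^4(Z), B ⇓ S^4(Z)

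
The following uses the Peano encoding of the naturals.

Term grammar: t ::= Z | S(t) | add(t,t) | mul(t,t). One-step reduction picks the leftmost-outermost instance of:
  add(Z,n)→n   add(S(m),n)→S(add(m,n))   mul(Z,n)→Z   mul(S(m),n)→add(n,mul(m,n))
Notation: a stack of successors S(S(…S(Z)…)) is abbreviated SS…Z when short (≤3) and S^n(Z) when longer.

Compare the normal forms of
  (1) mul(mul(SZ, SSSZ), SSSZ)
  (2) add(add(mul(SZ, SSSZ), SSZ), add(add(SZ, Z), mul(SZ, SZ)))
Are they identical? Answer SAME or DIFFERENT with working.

Answer: DIFFERENT — A ⇓ S^9(Z), B ⇓ S^7(Z)

Derivation:
Term A:
  start: mul(mul(SZ, SSSZ), SSSZ)
  step 1: mul(add(SSSZ, mul(Z, SSSZ)), SSSZ)
  step 2: mul(S(add(SSZ, mul(Z, SSSZ))), SSSZ)
  step 3: add(SSSZ, mul(add(SSZ, mul(Z, SSSZ)), SSSZ))
  step 4: S(add(SSZ, mul(add(SSZ, mul(Z, SSSZ)), SSSZ)))
  step 5: S(S(add(SZ, mul(add(SSZ, mul(Z, SSSZ)), SSSZ))))
  step 6: S(S(S(add(Z, mul(add(SSZ, mul(Z, SSSZ)), SSSZ)))))
  step 7: S(S(S(mul(add(SSZ, mul(Z, SSSZ)), SSSZ))))
  step 8: S(S(S(mul(S(add(SZ, mul(Z, SSSZ))), SSSZ))))
  step 9: S(S(S(add(SSSZ, mul(add(SZ, mul(Z, SSSZ)), SSSZ)))))
  step 10: S(S(S(S(add(SSZ, mul(add(SZ, mul(Z, SSSZ)), SSSZ))))))
  step 11: S(S(S(S(S(add(SZ, mul(add(SZ, mul(Z, SSSZ)), SSSZ)))))))
  step 12: S(S(S(S(S(S(add(Z, mul(add(SZ, mul(Z, SSSZ)), SSSZ))))))))
  step 13: S(S(S(S(S(S(mul(add(SZ, mul(Z, SSSZ)), SSSZ)))))))
  step 14: S(S(S(S(S(S(mul(S(add(Z, mul(Z, SSSZ))), SSSZ)))))))
  step 15: S(S(S(S(S(S(add(SSSZ, mul(add(Z, mul(Z, SSSZ)), SSSZ))))))))
  step 16: S(S(S(S(S(S(S(add(SSZ, mul(add(Z, mul(Z, SSSZ)), SSSZ)))))))))
  step 17: S(S(S(S(S(S(S(S(add(SZ, mul(add(Z, mul(Z, SSSZ)), SSSZ))))))))))
  step 18: S(S(S(S(S(S(S(S(S(add(Z, mul(add(Z, mul(Z, SSSZ)), SSSZ)))))))))))
  step 19: S(S(S(S(S(S(S(S(S(mul(add(Z, mul(Z, SSSZ)), SSSZ))))))))))
  step 20: S(S(S(S(S(S(S(S(S(mul(mul(Z, SSSZ), SSSZ))))))))))
  step 21: S(S(S(S(S(S(S(S(S(mul(Z, SSSZ))))))))))
  step 22: S^9(Z)

Term B:
  start: add(add(mul(SZ, SSSZ), SSZ), add(add(SZ, Z), mul(SZ, SZ)))
  step 1: add(add(add(SSSZ, mul(Z, SSSZ)), SSZ), add(add(SZ, Z), mul(SZ, SZ)))
  step 2: add(add(S(add(SSZ, mul(Z, SSSZ))), SSZ), add(add(SZ, Z), mul(SZ, SZ)))
  step 3: add(S(add(add(SSZ, mul(Z, SSSZ)), SSZ)), add(add(SZ, Z), mul(SZ, SZ)))
  step 4: S(add(add(add(SSZ, mul(Z, SSSZ)), SSZ), add(add(SZ, Z), mul(SZ, SZ))))
  step 5: S(add(add(S(add(SZ, mul(Z, SSSZ))), SSZ), add(add(SZ, Z), mul(SZ, SZ))))
  step 6: S(add(S(add(add(SZ, mul(Z, SSSZ)), SSZ)), add(add(SZ, Z), mul(SZ, SZ))))
  step 7: S(S(add(add(add(SZ, mul(Z, SSSZ)), SSZ), add(add(SZ, Z), mul(SZ, SZ)))))
  step 8: S(S(add(add(S(add(Z, mul(Z, SSSZ))), SSZ), add(add(SZ, Z), mul(SZ, SZ)))))
  step 9: S(S(add(S(add(add(Z, mul(Z, SSSZ)), SSZ)), add(add(SZ, Z), mul(SZ, SZ)))))
  step 10: S(S(S(add(add(add(Z, mul(Z, SSSZ)), SSZ), add(add(SZ, Z), mul(SZ, SZ))))))
  step 11: S(S(S(add(add(mul(Z, SSSZ), SSZ), add(add(SZ, Z), mul(SZ, SZ))))))
  step 12: S(S(S(add(add(Z, SSZ), add(add(SZ, Z), mul(SZ, SZ))))))
  step 13: S(S(S(add(SSZ, add(add(SZ, Z), mul(SZ, SZ))))))
  step 14: S(S(S(S(add(SZ, add(add(SZ, Z), mul(SZ, SZ)))))))
  step 15: S(S(S(S(S(add(Z, add(add(SZ, Z), mul(SZ, SZ))))))))
  step 16: S(S(S(S(S(add(add(SZ, Z), mul(SZ, SZ)))))))
  step 17: S(S(S(S(S(add(S(add(Z, Z)), mul(SZ, SZ)))))))
  step 18: S(S(S(S(S(S(add(add(Z, Z), mul(SZ, SZ))))))))
  step 19: S(S(S(S(S(S(add(Z, mul(SZ, SZ))))))))
  step 20: S(S(S(S(S(S(mul(SZ, SZ)))))))
  step 21: S(S(S(S(S(S(add(SZ, mul(Z, SZ))))))))
  step 22: S(S(S(S(S(S(S(add(Z, mul(Z, SZ)))))))))
  step 23: S(S(S(S(S(S(S(mul(Z, SZ))))))))
  step 24: S^7(Z)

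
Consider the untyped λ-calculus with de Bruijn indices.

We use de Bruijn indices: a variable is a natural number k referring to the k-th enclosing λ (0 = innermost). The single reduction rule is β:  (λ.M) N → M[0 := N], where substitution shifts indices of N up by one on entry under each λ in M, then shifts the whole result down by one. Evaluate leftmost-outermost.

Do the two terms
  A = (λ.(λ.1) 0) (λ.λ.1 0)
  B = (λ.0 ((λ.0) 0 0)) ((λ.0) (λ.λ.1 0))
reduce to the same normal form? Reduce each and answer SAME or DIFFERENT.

Answer: SAME — A ⇓ λ.λ.1 0, B ⇓ λ.λ.1 0

Derivation:
Term A:
  start: (λ.(λ.1) 0) (λ.λ.1 0)
  →1  (λ.λ.λ.1 0) (λ.λ.1 0)
  →2  λ.λ.1 0

Term B:
  start: (λ.0 ((λ.0) 0 0)) ((λ.0) (λ.λ.1 0))
  →1  (λ.0) (λ.λ.1 0) ((λ.0) ((λ.0) (λ.λ.1 0)) ((λ.0) (λ.λ.1 0)))
  →2  (λ.λ.1 0) ((λ.0) ((λ.0) (λ.λ.1 0)) ((λ.0) (λ.λ.1 0)))
  →3  λ.(λ.0) ((λ.0) (λ.λ.1 0)) ((λ.0) (λ.λ.1 0)) 0
  →4  λ.(λ.0) (λ.λ.1 0) ((λ.0) (λ.λ.1 0)) 0
  →5  λ.(λ.λ.1 0) ((λ.0) (λ.λ.1 0)) 0
  →6  λ.(λ.(λ.0) (λ.λ.1 0) 0) 0
  →7  λ.(λ.0) (λ.λ.1 0) 0
  →8  λ.(λ.λ.1 0) 0
  →9  λ.λ.1 0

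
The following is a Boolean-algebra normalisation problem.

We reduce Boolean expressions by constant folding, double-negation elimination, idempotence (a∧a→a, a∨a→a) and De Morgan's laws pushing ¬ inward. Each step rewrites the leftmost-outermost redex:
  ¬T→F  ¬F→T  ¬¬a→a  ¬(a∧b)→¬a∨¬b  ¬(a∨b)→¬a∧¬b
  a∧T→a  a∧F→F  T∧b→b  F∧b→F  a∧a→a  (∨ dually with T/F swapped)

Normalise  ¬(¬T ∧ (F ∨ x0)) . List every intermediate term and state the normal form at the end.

  start: ¬(¬T ∧ (F ∨ x0))
  [1] ¬¬T ∨ ¬(F ∨ x0)
  [2] T ∨ ¬(F ∨ x0)
  [3] T

Answer: normal form = T  (in 3 steps)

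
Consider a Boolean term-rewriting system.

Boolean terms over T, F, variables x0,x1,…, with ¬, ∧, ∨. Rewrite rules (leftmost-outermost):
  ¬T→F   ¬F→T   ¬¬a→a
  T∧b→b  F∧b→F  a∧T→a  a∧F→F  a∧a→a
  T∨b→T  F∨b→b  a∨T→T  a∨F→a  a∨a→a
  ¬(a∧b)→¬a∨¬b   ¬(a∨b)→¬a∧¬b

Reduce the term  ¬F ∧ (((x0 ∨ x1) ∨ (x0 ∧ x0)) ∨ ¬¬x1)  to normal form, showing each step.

Answer: normal form = ((x0 ∨ x1) ∨ x0) ∨ x1  (in 4 steps)

Reduction:
  start: ¬F ∧ (((x0 ∨ x1) ∨ (x0 ∧ x0)) ∨ ¬¬x1)
  step 1: T ∧ (((x0 ∨ x1) ∨ (x0 ∧ x0)) ∨ ¬¬x1)
  step 2: ((x0 ∨ x1) ∨ (x0 ∧ x0)) ∨ ¬¬x1
  step 3: ((x0 ∨ x1) ∨ x0) ∨ ¬¬x1
  step 4: ((x0 ∨ x1) ∨ x0) ∨ x1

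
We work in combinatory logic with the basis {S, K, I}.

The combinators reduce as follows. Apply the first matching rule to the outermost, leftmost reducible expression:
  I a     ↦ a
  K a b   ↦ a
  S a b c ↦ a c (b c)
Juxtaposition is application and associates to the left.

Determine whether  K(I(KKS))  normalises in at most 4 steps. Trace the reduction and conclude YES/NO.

Answer: YES — reaches normal form KK in 2 ≤ 4 steps

Reduction:
  start: K(I(KKS))
  step 1: K(KKS)
  step 2: KK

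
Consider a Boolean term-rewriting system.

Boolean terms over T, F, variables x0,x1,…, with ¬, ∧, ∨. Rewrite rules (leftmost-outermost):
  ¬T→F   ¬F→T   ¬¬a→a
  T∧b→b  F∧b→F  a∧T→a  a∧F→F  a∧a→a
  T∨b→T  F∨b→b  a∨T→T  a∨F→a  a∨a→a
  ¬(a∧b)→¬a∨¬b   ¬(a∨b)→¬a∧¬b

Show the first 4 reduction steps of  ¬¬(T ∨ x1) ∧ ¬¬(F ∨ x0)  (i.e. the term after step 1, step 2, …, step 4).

  start: ¬¬(T ∨ x1) ∧ ¬¬(F ∨ x0)
  [1] (T ∨ x1) ∧ ¬¬(F ∨ x0)
  [2] T ∧ ¬¬(F ∨ x0)
  [3] ¬¬(F ∨ x0)
  [4] F ∨ x0

Answer: after 4 steps: F ∨ x0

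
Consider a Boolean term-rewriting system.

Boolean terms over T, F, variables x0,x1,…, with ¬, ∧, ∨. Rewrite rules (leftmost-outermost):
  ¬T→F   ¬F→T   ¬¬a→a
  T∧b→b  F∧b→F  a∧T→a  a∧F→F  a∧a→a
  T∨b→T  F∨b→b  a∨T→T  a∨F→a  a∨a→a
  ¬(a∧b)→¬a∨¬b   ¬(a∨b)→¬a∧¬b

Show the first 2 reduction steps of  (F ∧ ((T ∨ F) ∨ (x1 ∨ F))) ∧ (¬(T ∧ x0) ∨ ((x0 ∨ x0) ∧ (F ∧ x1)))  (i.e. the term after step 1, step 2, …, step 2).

  start: (F ∧ ((T ∨ F) ∨ (x1 ∨ F))) ∧ (¬(T ∧ x0) ∨ ((x0 ∨ x0) ∧ (F ∧ x1)))
  step 1: F ∧ (¬(T ∧ x0) ∨ ((x0 ∨ x0) ∧ (F ∧ x1)))
  step 2: F

Answer: after 2 steps: F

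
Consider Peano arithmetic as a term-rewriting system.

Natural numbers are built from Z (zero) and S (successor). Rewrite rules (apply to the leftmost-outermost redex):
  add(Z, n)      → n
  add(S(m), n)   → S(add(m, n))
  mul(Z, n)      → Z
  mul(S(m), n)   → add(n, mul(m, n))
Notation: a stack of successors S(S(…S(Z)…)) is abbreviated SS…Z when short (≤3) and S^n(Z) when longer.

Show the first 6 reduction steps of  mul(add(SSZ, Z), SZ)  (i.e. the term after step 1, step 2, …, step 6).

  start: mul(add(SSZ, Z), SZ)
  →1  mul(S(add(SZ, Z)), SZ)
  →2  add(SZ, mul(add(SZ, Z), SZ))
  →3  S(add(Z, mul(add(SZ, Z), SZ)))
  →4  S(mul(add(SZ, Z), SZ))
  →5  S(mul(S(add(Z, Z)), SZ))
  →6  S(add(SZ, mul(add(Z, Z), SZ)))

Answer: after 6 steps: S(add(SZ, mul(add(Z, Z), SZ)))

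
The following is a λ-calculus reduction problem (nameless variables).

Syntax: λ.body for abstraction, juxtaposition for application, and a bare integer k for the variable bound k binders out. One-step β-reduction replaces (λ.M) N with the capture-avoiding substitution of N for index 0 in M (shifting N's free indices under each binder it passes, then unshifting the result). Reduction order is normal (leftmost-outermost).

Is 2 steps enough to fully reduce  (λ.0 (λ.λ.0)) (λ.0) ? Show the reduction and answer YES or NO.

  start: (λ.0 (λ.λ.0)) (λ.0)
  step 1: (λ.0) (λ.λ.0)
  step 2: λ.λ.0

Answer: YES — reaches normal form λ.λ.0 in 2 ≤ 2 steps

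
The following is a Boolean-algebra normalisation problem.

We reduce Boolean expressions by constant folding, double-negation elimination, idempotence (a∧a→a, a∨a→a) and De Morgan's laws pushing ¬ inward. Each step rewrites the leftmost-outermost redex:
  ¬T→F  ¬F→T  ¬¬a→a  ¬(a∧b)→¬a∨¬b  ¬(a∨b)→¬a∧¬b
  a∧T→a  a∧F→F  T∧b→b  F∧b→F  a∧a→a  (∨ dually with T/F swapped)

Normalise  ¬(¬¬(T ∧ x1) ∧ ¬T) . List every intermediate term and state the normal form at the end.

  start: ¬(¬¬(T ∧ x1) ∧ ¬T)
  →1  ¬¬¬(T ∧ x1) ∨ ¬¬T
  →2  ¬(T ∧ x1) ∨ ¬¬T
  →3  (¬T ∨ ¬x1) ∨ ¬¬T
  →4  (F ∨ ¬x1) ∨ ¬¬T
  →5  ¬x1 ∨ ¬¬T
  →6  ¬x1 ∨ T
  →7  T

Answer: normal form = T  (in 7 steps)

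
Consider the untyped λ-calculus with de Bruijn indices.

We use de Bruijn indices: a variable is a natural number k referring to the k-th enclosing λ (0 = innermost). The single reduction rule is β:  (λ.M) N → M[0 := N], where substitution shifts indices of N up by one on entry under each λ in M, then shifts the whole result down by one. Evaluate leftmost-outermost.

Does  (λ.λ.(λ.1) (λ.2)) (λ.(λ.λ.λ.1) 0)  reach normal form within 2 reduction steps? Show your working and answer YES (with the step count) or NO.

  start: (λ.λ.(λ.1) (λ.2)) (λ.(λ.λ.λ.1) 0)
  step 1: λ.(λ.1) (λ.λ.(λ.λ.λ.1) 0)
  step 2: λ.0

Answer: YES — reaches normal form λ.0 in 2 ≤ 2 steps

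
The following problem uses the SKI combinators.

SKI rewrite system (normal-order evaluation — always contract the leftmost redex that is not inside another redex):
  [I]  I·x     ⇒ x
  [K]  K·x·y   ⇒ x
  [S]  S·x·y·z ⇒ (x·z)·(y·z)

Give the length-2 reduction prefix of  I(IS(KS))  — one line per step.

Answer: after 2 steps: S(KS)

Reduction:
  start: I(IS(KS))
  step 1: IS(KS)
  step 2: S(KS)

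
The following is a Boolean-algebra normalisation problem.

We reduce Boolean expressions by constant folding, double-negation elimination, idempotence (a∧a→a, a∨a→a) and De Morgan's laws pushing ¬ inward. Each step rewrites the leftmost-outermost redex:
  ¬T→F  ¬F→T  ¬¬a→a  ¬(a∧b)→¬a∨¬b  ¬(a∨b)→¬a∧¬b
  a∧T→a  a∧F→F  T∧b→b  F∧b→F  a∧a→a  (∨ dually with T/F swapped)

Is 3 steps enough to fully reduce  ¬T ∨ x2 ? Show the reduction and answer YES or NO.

Answer: YES — reaches normal form x2 in 2 ≤ 3 steps

Working:
  start: ¬T ∨ x2
  step 1: F ∨ x2
  step 2: x2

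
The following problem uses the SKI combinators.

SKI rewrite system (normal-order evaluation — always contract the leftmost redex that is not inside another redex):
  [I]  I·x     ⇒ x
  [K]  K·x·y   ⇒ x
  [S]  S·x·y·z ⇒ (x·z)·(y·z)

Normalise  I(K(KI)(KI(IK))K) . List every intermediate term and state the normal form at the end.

  start: I(K(KI)(KI(IK))K)
  step 1: K(KI)(KI(IK))K
  step 2: KIK
  step 3: I

Answer: normal form = I  (in 3 steps)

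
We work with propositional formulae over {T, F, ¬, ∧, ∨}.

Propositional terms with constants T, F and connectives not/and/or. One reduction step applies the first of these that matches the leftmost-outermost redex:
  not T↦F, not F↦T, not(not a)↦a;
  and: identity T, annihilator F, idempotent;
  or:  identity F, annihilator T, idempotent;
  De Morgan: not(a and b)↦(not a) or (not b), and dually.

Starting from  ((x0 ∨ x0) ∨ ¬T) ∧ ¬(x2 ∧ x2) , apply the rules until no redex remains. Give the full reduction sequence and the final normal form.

Answer: normal form = x0 ∧ ¬x2  (in 5 steps)

Working:
  start: ((x0 ∨ x0) ∨ ¬T) ∧ ¬(x2 ∧ x2)
  step 1: (x0 ∨ ¬T) ∧ ¬(x2 ∧ x2)
  step 2: (x0 ∨ F) ∧ ¬(x2 ∧ x2)
  step 3: x0 ∧ ¬(x2 ∧ x2)
  step 4: x0 ∧ (¬x2 ∨ ¬x2)
  step 5: x0 ∧ ¬x2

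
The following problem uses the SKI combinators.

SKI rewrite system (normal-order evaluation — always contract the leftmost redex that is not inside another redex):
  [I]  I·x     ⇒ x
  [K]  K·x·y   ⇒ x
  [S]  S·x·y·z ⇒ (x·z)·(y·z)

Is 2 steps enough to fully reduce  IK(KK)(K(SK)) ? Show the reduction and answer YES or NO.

  start: IK(KK)(K(SK))
  step 1: K(KK)(K(SK))
  step 2: KK

Answer: YES — reaches normal form KK in 2 ≤ 2 steps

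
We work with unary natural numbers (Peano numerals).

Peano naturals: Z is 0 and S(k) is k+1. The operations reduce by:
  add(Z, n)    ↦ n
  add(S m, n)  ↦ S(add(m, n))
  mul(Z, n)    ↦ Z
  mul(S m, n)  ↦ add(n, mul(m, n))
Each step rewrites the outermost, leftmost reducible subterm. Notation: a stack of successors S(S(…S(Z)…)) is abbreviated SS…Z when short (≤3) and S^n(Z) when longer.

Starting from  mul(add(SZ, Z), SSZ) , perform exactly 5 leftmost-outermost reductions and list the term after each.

Answer: after 5 steps: S(S(mul(add(Z, Z), SSZ)))

Reduction:
  start: mul(add(SZ, Z), SSZ)
  [1] mul(S(add(Z, Z)), SSZ)
  [2] add(SSZ, mul(add(Z, Z), SSZ))
  [3] S(add(SZ, mul(add(Z, Z), SSZ)))
  [4] S(S(add(Z, mul(add(Z, Z), SSZ))))
  [5] S(S(mul(add(Z, Z), SSZ)))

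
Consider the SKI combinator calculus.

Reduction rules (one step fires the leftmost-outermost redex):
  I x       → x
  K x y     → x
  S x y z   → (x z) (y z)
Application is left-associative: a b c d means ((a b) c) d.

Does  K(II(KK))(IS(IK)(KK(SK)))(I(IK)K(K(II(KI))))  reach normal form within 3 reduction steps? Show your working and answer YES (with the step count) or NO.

  start: K(II(KK))(IS(IK)(KK(SK)))(I(IK)K(K(II(KI))))
  [1] II(KK)(I(IK)K(K(II(KI))))
  [2] I(KK)(I(IK)K(K(II(KI))))
  [3] KK(I(IK)K(K(II(KI))))

Answer: NO — after 3 steps the term is KK(I(IK)K(K(II(KI)))), not yet normal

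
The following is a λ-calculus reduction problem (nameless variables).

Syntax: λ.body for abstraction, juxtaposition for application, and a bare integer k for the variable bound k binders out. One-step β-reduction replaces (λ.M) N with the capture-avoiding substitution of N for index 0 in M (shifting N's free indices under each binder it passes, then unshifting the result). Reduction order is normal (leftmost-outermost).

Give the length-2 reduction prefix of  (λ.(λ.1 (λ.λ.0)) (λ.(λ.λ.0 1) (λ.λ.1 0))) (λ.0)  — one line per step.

  start: (λ.(λ.1 (λ.λ.0)) (λ.(λ.λ.0 1) (λ.λ.1 0))) (λ.0)
  step 1: (λ.(λ.0) (λ.λ.0)) (λ.(λ.λ.0 1) (λ.λ.1 0))
  step 2: (λ.0) (λ.λ.0)

Answer: after 2 steps: (λ.0) (λ.λ.0)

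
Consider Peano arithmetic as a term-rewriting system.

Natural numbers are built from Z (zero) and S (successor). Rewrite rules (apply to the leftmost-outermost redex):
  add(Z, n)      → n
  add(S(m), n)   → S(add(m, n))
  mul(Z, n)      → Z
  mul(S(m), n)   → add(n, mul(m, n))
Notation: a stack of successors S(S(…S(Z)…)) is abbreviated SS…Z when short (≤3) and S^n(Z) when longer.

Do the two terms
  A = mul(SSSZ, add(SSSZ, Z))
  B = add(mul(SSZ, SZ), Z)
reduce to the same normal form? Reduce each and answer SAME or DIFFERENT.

Answer: DIFFERENT — A ⇓ S^9(Z), B ⇓ SSZ

Derivation:
Term A:
  start: mul(SSSZ, add(SSSZ, Z))
  step 1: add(add(SSSZ, Z), mul(SSZ, add(SSSZ, Z)))
  step 2: add(S(add(SSZ, Z)), mul(SSZ, add(SSSZ, Z)))
  step 3: S(add(add(SSZ, Z), mul(SSZ, add(SSSZ, Z))))
  step 4: S(add(S(add(SZ, Z)), mul(SSZ, add(SSSZ, Z))))
  step 5: S(S(add(add(SZ, Z), mul(SSZ, add(SSSZ, Z)))))
  step 6: S(S(add(S(add(Z, Z)), mul(SSZ, add(SSSZ, Z)))))
  step 7: S(S(S(add(add(Z, Z), mul(SSZ, add(SSSZ, Z))))))
  step 8: S(S(S(add(Z, mul(SSZ, add(SSSZ, Z))))))
  step 9: S(S(S(mul(SSZ, add(SSSZ, Z)))))
  step 10: S(S(S(add(add(SSSZ, Z), mul(SZ, add(SSSZ, Z))))))
  step 11: S(S(S(add(S(add(SSZ, Z)), mul(SZ, add(SSSZ, Z))))))
  step 12: S(S(S(S(add(add(SSZ, Z), mul(SZ, add(SSSZ, Z)))))))
  step 13: S(S(S(S(add(S(add(SZ, Z)), mul(SZ, add(SSSZ, Z)))))))
  step 14: S(S(S(S(S(add(add(SZ, Z), mul(SZ, add(SSSZ, Z))))))))
  step 15: S(S(S(S(S(add(S(add(Z, Z)), mul(SZ, add(SSSZ, Z))))))))
  step 16: S(S(S(S(S(S(add(add(Z, Z), mul(SZ, add(SSSZ, Z)))))))))
  step 17: S(S(S(S(S(S(add(Z, mul(SZ, add(SSSZ, Z)))))))))
  step 18: S(S(S(S(S(S(mul(SZ, add(SSSZ, Z))))))))
  step 19: S(S(S(S(S(S(add(add(SSSZ, Z), mul(Z, add(SSSZ, Z)))))))))
  step 20: S(S(S(S(S(S(add(S(add(SSZ, Z)), mul(Z, add(SSSZ, Z)))))))))
  step 21: S(S(S(S(S(S(S(add(add(SSZ, Z), mul(Z, add(SSSZ, Z))))))))))
  step 22: S(S(S(S(S(S(S(add(S(add(SZ, Z)), mul(Z, add(SSSZ, Z))))))))))
  step 23: S(S(S(S(S(S(S(S(add(add(SZ, Z), mul(Z, add(SSSZ, Z)))))))))))
  step 24: S(S(S(S(S(S(S(S(add(S(add(Z, Z)), mul(Z, add(SSSZ, Z)))))))))))
  step 25: S(S(S(S(S(S(S(S(S(add(add(Z, Z), mul(Z, add(SSSZ, Z))))))))))))
  step 26: S(S(S(S(S(S(S(S(S(add(Z, mul(Z, add(SSSZ, Z))))))))))))
  step 27: S(S(S(S(S(S(S(S(S(mul(Z, add(SSSZ, Z)))))))))))
  step 28: S^9(Z)

Term B:
  start: add(mul(SSZ, SZ), Z)
  step 1: add(add(SZ, mul(SZ, SZ)), Z)
  step 2: add(S(add(Z, mul(SZ, SZ))), Z)
  step 3: S(add(add(Z, mul(SZ, SZ)), Z))
  step 4: S(add(mul(SZ, SZ), Z))
  step 5: S(add(add(SZ, mul(Z, SZ)), Z))
  step 6: S(add(S(add(Z, mul(Z, SZ))), Z))
  step 7: S(S(add(add(Z, mul(Z, SZ)), Z)))
  step 8: S(S(add(mul(Z, SZ), Z)))
  step 9: S(S(add(Z, Z)))
  step 10: SSZ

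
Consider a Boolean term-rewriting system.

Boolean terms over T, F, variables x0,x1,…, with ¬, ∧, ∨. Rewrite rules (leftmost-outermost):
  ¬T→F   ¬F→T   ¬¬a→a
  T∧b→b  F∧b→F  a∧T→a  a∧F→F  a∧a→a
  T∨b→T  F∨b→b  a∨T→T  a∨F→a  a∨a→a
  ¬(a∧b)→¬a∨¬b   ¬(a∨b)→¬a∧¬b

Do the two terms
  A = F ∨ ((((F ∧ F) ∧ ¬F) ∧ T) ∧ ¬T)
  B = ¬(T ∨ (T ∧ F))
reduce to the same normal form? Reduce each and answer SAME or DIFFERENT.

Term A:
  start: F ∨ ((((F ∧ F) ∧ ¬F) ∧ T) ∧ ¬T)
  →1  (((F ∧ F) ∧ ¬F) ∧ T) ∧ ¬T
  →2  ((F ∧ F) ∧ ¬F) ∧ ¬T
  →3  (F ∧ ¬F) ∧ ¬T
  →4  F ∧ ¬T
  →5  F

Term B:
  start: ¬(T ∨ (T ∧ F))
  →1  ¬T ∧ ¬(T ∧ F)
  →2  F ∧ ¬(T ∧ F)
  →3  F

Answer: SAME — A ⇓ F, B ⇓ F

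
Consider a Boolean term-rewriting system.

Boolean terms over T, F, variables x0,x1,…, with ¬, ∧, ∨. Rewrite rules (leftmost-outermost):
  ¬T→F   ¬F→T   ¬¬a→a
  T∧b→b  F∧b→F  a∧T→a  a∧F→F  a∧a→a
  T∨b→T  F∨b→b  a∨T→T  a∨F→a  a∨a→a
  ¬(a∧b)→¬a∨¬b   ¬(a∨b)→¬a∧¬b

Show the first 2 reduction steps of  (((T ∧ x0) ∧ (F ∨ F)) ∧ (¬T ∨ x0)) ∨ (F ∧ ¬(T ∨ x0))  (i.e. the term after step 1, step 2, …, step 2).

  start: (((T ∧ x0) ∧ (F ∨ F)) ∧ (¬T ∨ x0)) ∨ (F ∧ ¬(T ∨ x0))
  step 1: ((x0 ∧ (F ∨ F)) ∧ (¬T ∨ x0)) ∨ (F ∧ ¬(T ∨ x0))
  step 2: ((x0 ∧ F) ∧ (¬T ∨ x0)) ∨ (F ∧ ¬(T ∨ x0))

Answer: after 2 steps: ((x0 ∧ F) ∧ (¬T ∨ x0)) ∨ (F ∧ ¬(T ∨ x0))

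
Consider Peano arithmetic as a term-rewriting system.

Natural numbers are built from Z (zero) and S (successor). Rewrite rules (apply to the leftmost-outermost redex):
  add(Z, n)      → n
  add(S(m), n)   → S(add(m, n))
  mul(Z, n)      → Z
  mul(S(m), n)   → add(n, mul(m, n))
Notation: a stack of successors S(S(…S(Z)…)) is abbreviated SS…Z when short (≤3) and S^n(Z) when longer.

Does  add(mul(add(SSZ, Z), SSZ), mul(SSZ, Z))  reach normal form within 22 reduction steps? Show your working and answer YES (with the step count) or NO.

Answer: YES — reaches normal form S^4(Z) in 22 ≤ 22 steps

Derivation:
  start: add(mul(add(SSZ, Z), SSZ), mul(SSZ, Z))
  step 1: add(mul(S(add(SZ, Z)), SSZ), mul(SSZ, Z))
  step 2: add(add(SSZ, mul(add(SZ, Z), SSZ)), mul(SSZ, Z))
  step 3: add(S(add(SZ, mul(add(SZ, Z), SSZ))), mul(SSZ, Z))
  step 4: S(add(add(SZ, mul(add(SZ, Z), SSZ)), mul(SSZ, Z)))
  step 5: S(add(S(add(Z, mul(add(SZ, Z), SSZ))), mul(SSZ, Z)))
  step 6: S(S(add(add(Z, mul(add(SZ, Z), SSZ)), mul(SSZ, Z))))
  step 7: S(S(add(mul(add(SZ, Z), SSZ), mul(SSZ, Z))))
  step 8: S(S(add(mul(S(add(Z, Z)), SSZ), mul(SSZ, Z))))
  step 9: S(S(add(add(SSZ, mul(add(Z, Z), SSZ)), mul(SSZ, Z))))
  step 10: S(S(add(S(add(SZ, mul(add(Z, Z), SSZ))), mul(SSZ, Z))))
  step 11: S(S(S(add(add(SZ, mul(add(Z, Z), SSZ)), mul(SSZ, Z)))))
  step 12: S(S(S(add(S(add(Z, mul(add(Z, Z), SSZ))), mul(SSZ, Z)))))
  step 13: S(S(S(S(add(add(Z, mul(add(Z, Z), SSZ)), mul(SSZ, Z))))))
  step 14: S(S(S(S(add(mul(add(Z, Z), SSZ), mul(SSZ, Z))))))
  step 15: S(S(S(S(add(mul(Z, SSZ), mul(SSZ, Z))))))
  step 16: S(S(S(S(add(Z, mul(SSZ, Z))))))
  step 17: S(S(S(S(mul(SSZ, Z)))))
  step 18: S(S(S(S(add(Z, mul(SZ, Z))))))
  step 19: S(S(S(S(mul(SZ, Z)))))
  step 20: S(S(S(S(add(Z, mul(Z, Z))))))
  step 21: S(S(S(S(mul(Z, Z)))))
  step 22: S^4(Z)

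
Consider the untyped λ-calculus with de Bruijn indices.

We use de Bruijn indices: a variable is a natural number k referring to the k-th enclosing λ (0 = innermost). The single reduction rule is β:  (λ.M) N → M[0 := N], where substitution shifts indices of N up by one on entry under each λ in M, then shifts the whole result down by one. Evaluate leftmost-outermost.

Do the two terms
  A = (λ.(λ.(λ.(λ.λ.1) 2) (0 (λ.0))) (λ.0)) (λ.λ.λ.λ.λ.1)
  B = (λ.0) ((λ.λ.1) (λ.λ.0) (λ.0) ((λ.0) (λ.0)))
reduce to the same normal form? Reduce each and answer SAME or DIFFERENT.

Answer: DIFFERENT — A ⇓ λ.λ.λ.λ.λ.λ.1, B ⇓ λ.0

Reduction:
Term A:
  start: (λ.(λ.(λ.(λ.λ.1) 2) (0 (λ.0))) (λ.0)) (λ.λ.λ.λ.λ.1)
  step 1: (λ.(λ.(λ.λ.1) (λ.λ.λ.λ.λ.1)) (0 (λ.0))) (λ.0)
  step 2: (λ.(λ.λ.1) (λ.λ.λ.λ.λ.1)) ((λ.0) (λ.0))
  step 3: (λ.λ.1) (λ.λ.λ.λ.λ.1)
  step 4: λ.λ.λ.λ.λ.λ.1

Term B:
  start: (λ.0) ((λ.λ.1) (λ.λ.0) (λ.0) ((λ.0) (λ.0)))
  step 1: (λ.λ.1) (λ.λ.0) (λ.0) ((λ.0) (λ.0))
  step 2: (λ.λ.λ.0) (λ.0) ((λ.0) (λ.0))
  step 3: (λ.λ.0) ((λ.0) (λ.0))
  step 4: λ.0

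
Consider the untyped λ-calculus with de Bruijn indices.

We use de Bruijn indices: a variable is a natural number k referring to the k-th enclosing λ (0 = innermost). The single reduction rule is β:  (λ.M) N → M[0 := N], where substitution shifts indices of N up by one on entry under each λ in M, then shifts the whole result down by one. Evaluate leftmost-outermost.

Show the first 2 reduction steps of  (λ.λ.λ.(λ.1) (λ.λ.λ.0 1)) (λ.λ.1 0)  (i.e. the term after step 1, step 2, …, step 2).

  start: (λ.λ.λ.(λ.1) (λ.λ.λ.0 1)) (λ.λ.1 0)
  [1] λ.λ.(λ.1) (λ.λ.λ.0 1)
  [2] λ.λ.0

Answer: after 2 steps: λ.λ.0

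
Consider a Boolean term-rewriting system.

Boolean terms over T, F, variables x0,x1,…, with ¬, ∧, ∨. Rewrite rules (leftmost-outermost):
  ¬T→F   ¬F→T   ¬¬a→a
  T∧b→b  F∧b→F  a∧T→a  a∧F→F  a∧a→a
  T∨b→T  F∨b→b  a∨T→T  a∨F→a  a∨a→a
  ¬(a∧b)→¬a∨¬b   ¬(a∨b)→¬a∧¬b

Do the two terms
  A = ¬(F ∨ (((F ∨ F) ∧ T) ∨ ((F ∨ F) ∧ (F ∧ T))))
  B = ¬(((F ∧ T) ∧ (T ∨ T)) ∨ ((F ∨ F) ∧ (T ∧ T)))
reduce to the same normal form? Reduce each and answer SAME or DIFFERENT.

Term A:
  start: ¬(F ∨ (((F ∨ F) ∧ T) ∨ ((F ∨ F) ∧ (F ∧ T))))
  [1] ¬F ∧ ¬(((F ∨ F) ∧ T) ∨ ((F ∨ F) ∧ (F ∧ T)))
  [2] T ∧ ¬(((F ∨ F) ∧ T) ∨ ((F ∨ F) ∧ (F ∧ T)))
  [3] ¬(((F ∨ F) ∧ T) ∨ ((F ∨ F) ∧ (F ∧ T)))
  [4] ¬((F ∨ F) ∧ T) ∧ ¬((F ∨ F) ∧ (F ∧ T))
  [5] (¬(F ∨ F) ∨ ¬T) ∧ ¬((F ∨ F) ∧ (F ∧ T))
  [6] ((¬F ∧ ¬F) ∨ ¬T) ∧ ¬((F ∨ F) ∧ (F ∧ T))
  [7] (¬F ∨ ¬T) ∧ ¬((F ∨ F) ∧ (F ∧ T))
  [8] (T ∨ ¬T) ∧ ¬((F ∨ F) ∧ (F ∧ T))
  [9] T ∧ ¬((F ∨ F) ∧ (F ∧ T))
  [10] ¬((F ∨ F) ∧ (F ∧ T))
  [11] ¬(F ∨ F) ∨ ¬(F ∧ T)
  [12] (¬F ∧ ¬F) ∨ ¬(F ∧ T)
  [13] ¬F ∨ ¬(F ∧ T)
  [14] T ∨ ¬(F ∧ T)
  [15] T

Term B:
  start: ¬(((F ∧ T) ∧ (T ∨ T)) ∨ ((F ∨ F) ∧ (T ∧ T)))
  [1] ¬((F ∧ T) ∧ (T ∨ T)) ∧ ¬((F ∨ F) ∧ (T ∧ T))
  [2] (¬(F ∧ T) ∨ ¬(T ∨ T)) ∧ ¬((F ∨ F) ∧ (T ∧ T))
  [3] ((¬F ∨ ¬T) ∨ ¬(T ∨ T)) ∧ ¬((F ∨ F) ∧ (T ∧ T))
  [4] ((T ∨ ¬T) ∨ ¬(T ∨ T)) ∧ ¬((F ∨ F) ∧ (T ∧ T))
  [5] (T ∨ ¬(T ∨ T)) ∧ ¬((F ∨ F) ∧ (T ∧ T))
  [6] T ∧ ¬((F ∨ F) ∧ (T ∧ T))
  [7] ¬((F ∨ F) ∧ (T ∧ T))
  [8] ¬(F ∨ F) ∨ ¬(T ∧ T)
  [9] (¬F ∧ ¬F) ∨ ¬(T ∧ T)
  [10] ¬F ∨ ¬(T ∧ T)
  [11] T ∨ ¬(T ∧ T)
  [12] T

Answer: SAME — A ⇓ T, B ⇓ T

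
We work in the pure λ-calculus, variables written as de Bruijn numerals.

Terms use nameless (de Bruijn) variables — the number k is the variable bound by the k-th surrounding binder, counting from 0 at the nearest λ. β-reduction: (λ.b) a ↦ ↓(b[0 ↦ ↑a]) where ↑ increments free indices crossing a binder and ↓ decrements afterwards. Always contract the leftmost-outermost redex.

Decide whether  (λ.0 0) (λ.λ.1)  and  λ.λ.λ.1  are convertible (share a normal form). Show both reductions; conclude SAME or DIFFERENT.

Answer: SAME — A ⇓ λ.λ.λ.1, B ⇓ λ.λ.λ.1

Reduction:
Term A:
  start: (λ.0 0) (λ.λ.1)
  step 1: (λ.λ.1) (λ.λ.1)
  step 2: λ.λ.λ.1

Term B:
  start: λ.λ.λ.1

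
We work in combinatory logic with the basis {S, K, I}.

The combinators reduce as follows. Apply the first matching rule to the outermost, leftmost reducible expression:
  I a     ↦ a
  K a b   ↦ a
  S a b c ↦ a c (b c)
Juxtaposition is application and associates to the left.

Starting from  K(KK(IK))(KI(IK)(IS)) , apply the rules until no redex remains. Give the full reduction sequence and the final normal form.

Answer: normal form = K  (in 2 steps)

Working:
  start: K(KK(IK))(KI(IK)(IS))
  →1  KK(IK)
  →2  K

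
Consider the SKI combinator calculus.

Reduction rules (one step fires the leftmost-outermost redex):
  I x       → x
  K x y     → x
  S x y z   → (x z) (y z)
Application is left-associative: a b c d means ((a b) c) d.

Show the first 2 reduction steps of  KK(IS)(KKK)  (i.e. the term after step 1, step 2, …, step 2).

Answer: after 2 steps: KK

Working:
  start: KK(IS)(KKK)
  →1  K(KKK)
  →2  KK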